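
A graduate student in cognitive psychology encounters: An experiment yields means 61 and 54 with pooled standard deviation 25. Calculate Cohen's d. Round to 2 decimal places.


Cohen's d = (M1 - M2) / S_pooled
= (61 - 54) / 25
= 7 / 25
= 0.28


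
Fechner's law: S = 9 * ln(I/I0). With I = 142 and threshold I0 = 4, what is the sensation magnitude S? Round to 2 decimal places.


S = 9 * ln(142/4)
I/I0 = 35.5
ln(35.5) = 3.5695
S = 9 * 3.5695
= 32.13


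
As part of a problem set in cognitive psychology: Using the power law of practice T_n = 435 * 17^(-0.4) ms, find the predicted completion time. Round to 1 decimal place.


T_n = 435 * 17^(-0.4)
17^(-0.4) = 0.321974
T_n = 435 * 0.321974
= 140.1 ms


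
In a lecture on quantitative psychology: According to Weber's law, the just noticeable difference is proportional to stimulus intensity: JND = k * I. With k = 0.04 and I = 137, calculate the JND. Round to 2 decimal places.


JND = k * I
JND = 0.04 * 137
= 5.48


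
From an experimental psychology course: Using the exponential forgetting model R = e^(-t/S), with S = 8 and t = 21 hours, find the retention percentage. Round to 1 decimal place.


R = e^(-t/S)
-t/S = -21/8 = -2.625
R = e^(-2.625) = 0.07244
Percentage = 0.07244 * 100
= 7.2


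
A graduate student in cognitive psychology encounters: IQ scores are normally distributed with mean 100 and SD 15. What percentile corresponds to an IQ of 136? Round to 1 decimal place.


z = (IQ - mean) / SD
z = (136 - 100) / 15 = 2.4
Percentile = Phi(2.4) * 100
Phi(2.4) = 0.991802
= 99.2


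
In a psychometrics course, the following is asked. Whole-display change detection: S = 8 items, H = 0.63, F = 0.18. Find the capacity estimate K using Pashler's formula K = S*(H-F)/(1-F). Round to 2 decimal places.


K = S * (H - F) / (1 - F)
H - F = 0.45
1 - F = 0.82
K = 8 * 0.45 / 0.82
= 4.39


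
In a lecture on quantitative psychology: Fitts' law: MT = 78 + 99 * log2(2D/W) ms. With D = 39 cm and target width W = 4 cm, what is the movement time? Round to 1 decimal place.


MT = 78 + 99 * log2(2*39/4)
2D/W = 19.5
log2(19.5) = 4.2854
MT = 78 + 99 * 4.2854
= 502.3 ms


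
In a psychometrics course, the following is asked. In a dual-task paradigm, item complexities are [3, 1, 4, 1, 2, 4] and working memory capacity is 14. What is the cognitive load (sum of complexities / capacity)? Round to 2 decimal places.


Total complexity = 3 + 1 + 4 + 1 + 2 + 4 = 15
Load = total / capacity = 15 / 14
= 1.07


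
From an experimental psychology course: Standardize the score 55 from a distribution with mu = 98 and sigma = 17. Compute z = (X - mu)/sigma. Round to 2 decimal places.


z = (X - mu) / sigma
= (55 - 98) / 17
= -43 / 17
= -2.53


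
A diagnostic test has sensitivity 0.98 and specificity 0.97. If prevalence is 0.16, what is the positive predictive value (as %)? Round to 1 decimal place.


PPV = (sens * prev) / (sens * prev + (1-spec) * (1-prev))
Numerator = 0.98 * 0.16 = 0.1568
P(positive and no disease) = (1 - spec) * (1 - prev) = (1 - 0.97) * (1 - 0.16) = 0.0252
Denominator = 0.1568 + 0.0252 = 0.182
PPV = 0.1568 / 0.182 = 0.861538
As percentage = 86.2


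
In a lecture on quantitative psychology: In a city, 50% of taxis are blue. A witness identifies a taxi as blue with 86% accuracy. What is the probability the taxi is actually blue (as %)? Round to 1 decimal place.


P(blue | says blue) = P(says blue | blue)*P(blue) / [P(says blue | blue)*P(blue) + P(says blue | not blue)*P(not blue)]
Numerator = 0.86 * 0.5 = 0.43
False identification = 0.14 * 0.5 = 0.07
P = 0.43 / (0.43 + 0.07)
= 0.43 / 0.5
As percentage = 86.0


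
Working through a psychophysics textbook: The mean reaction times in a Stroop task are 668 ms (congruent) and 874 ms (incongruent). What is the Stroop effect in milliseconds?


Stroop effect = RT(incongruent) - RT(congruent)
= 874 - 668
= 206 ms


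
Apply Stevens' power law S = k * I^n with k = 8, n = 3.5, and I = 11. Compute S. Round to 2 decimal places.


S = 8 * 11^3.5
11^3.5 = 4414.4276
S = 8 * 4414.4276
= 35315.42


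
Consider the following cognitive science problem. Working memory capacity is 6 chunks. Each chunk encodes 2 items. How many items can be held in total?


Total items = chunks * items_per_chunk
= 6 * 2
= 12


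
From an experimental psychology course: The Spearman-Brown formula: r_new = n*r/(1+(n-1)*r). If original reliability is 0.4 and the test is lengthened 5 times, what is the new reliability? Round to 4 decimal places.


r_new = n*r / (1 + (n-1)*r)
Numerator = 5 * 0.4 = 2.0
Denominator = 1 + 4 * 0.4 = 2.6
r_new = 2.0 / 2.6
= 0.7692


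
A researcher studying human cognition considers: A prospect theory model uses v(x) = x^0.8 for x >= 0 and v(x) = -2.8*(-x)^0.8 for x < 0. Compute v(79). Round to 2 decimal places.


Since x = 79 >= 0, use v(x) = x^0.8
79^0.8 = 32.9687
v(79) = 32.97


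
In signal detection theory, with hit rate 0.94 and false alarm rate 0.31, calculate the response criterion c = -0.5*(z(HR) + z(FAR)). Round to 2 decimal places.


c = -0.5 * (z(HR) + z(FAR))
z(0.94) = 1.5548
z(0.31) = -0.4959
c = -0.5 * (1.5548 + -0.4959)
= -0.5 * 1.0589
= -0.53


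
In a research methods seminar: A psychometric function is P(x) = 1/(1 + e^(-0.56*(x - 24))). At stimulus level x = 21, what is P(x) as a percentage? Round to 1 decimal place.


P(x) = 1/(1 + e^(-0.56*(21 - 24)))
Exponent = -0.56 * -3 = 1.68
e^(1.68) = 5.365556
P = 1/(1 + 5.365556) = 0.157095
Percentage = 15.7


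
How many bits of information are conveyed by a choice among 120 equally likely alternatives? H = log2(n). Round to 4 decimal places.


H = log2(n)
H = log2(120)
= 6.9069


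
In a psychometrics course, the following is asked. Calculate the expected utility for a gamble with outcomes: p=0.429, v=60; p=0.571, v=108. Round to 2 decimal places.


EU = sum(p_i * v_i)
0.429 * 60 = 25.74
0.571 * 108 = 61.668
EU = 25.74 + 61.668
= 87.41


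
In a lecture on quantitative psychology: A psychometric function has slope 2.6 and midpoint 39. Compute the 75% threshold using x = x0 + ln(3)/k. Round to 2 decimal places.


At P = 0.75: 0.75 = 1/(1 + e^(-k*(x-x0)))
Solving: e^(-k*(x-x0)) = 1/3
x = x0 + ln(3)/k
ln(3) = 1.0986
x = 39 + 1.0986/2.6
= 39 + 0.4225
= 39.42


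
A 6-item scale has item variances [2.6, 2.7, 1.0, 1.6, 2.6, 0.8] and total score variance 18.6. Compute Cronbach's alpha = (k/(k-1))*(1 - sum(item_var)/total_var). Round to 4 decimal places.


alpha = (k/(k-1)) * (1 - sum(s_i^2)/s_total^2)
sum(item variances) = 11.3
k/(k-1) = 6/5 = 1.2
1 - 11.3/18.6 = 1 - 0.607527 = 0.392473
alpha = 1.2 * 0.392473
= 0.4710


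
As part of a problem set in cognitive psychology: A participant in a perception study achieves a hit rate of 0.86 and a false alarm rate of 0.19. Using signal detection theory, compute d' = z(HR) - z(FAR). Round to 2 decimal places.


d' = z(HR) - z(FAR)
z(0.86) = 1.0803
z(0.19) = -0.8779
d' = 1.0803 - -0.8779
= 1.96


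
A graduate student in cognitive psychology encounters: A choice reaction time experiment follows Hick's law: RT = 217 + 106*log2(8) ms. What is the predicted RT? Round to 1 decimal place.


RT = 217 + 106 * log2(8)
log2(8) = 3.0
RT = 217 + 106 * 3.0
= 217 + 318.0
= 535.0 ms


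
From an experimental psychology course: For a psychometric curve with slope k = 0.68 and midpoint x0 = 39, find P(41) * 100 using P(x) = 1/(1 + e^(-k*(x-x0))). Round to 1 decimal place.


P(x) = 1/(1 + e^(-0.68*(41 - 39)))
Exponent = -0.68 * 2 = -1.36
e^(-1.36) = 0.256661
P = 1/(1 + 0.256661) = 0.79576
Percentage = 79.6


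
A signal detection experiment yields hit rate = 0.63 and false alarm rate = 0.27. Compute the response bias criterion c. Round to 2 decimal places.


c = -0.5 * (z(HR) + z(FAR))
z(0.63) = 0.3319
z(0.27) = -0.6128
c = -0.5 * (0.3319 + -0.6128)
= -0.5 * -0.2809
= 0.14


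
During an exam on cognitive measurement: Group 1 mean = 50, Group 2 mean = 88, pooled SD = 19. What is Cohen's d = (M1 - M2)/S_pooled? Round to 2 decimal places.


Cohen's d = (M1 - M2) / S_pooled
= (50 - 88) / 19
= -38 / 19
= -2.00


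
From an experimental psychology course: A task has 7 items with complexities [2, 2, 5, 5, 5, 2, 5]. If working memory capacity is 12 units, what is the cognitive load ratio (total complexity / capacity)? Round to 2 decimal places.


Total complexity = 2 + 2 + 5 + 5 + 5 + 2 + 5 = 26
Load = total / capacity = 26 / 12
= 2.17


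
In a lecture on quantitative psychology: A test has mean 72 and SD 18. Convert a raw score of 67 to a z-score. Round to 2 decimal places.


z = (X - mu) / sigma
= (67 - 72) / 18
= -5 / 18
= -0.28


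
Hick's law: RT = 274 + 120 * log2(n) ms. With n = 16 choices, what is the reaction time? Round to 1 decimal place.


RT = 274 + 120 * log2(16)
log2(16) = 4.0
RT = 274 + 120 * 4.0
= 274 + 480.0
= 754.0 ms


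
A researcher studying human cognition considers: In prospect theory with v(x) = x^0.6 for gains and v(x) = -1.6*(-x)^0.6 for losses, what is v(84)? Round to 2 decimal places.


Since x = 84 >= 0, use v(x) = x^0.6
84^0.6 = 14.2747
v(84) = 14.27


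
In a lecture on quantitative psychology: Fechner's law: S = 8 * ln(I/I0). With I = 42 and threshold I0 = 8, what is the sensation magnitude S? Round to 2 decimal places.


S = 8 * ln(42/8)
I/I0 = 5.25
ln(5.25) = 1.6582
S = 8 * 1.6582
= 13.27


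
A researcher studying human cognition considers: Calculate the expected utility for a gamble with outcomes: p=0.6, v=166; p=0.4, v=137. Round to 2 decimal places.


EU = sum(p_i * v_i)
0.6 * 166 = 99.6
0.4 * 137 = 54.8
EU = 99.6 + 54.8
= 154.40


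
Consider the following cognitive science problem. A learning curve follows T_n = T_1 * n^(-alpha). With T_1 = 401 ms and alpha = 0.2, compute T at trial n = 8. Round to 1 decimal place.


T_n = 401 * 8^(-0.2)
8^(-0.2) = 0.659754
T_n = 401 * 0.659754
= 264.6 ms


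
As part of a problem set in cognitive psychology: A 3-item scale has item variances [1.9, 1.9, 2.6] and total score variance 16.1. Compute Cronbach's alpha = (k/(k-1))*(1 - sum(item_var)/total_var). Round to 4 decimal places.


alpha = (k/(k-1)) * (1 - sum(s_i^2)/s_total^2)
sum(item variances) = 6.4
k/(k-1) = 3/2 = 1.5
1 - 6.4/16.1 = 1 - 0.397516 = 0.602484
alpha = 1.5 * 0.602484
= 0.9037


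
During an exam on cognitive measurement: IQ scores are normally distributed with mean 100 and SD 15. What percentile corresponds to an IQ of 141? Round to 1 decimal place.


z = (IQ - mean) / SD
z = (141 - 100) / 15 = 2.7333
Percentile = Phi(2.7333) * 100
Phi(2.7333) = 0.996865
= 99.7


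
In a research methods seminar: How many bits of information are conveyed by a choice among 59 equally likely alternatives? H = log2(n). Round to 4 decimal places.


H = log2(n)
H = log2(59)
= 5.8826


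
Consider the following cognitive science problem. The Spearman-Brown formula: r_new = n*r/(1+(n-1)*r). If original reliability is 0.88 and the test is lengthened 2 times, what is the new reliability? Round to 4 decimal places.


r_new = n*r / (1 + (n-1)*r)
Numerator = 2 * 0.88 = 1.76
Denominator = 1 + 1 * 0.88 = 1.88
r_new = 1.76 / 1.88
= 0.9362


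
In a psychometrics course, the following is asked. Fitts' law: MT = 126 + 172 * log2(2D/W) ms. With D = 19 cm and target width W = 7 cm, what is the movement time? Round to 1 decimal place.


MT = 126 + 172 * log2(2*19/7)
2D/W = 5.428571
log2(5.428571) = 2.4406
MT = 126 + 172 * 2.4406
= 545.8 ms


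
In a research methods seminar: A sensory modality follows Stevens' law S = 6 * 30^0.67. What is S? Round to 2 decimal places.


S = 6 * 30^0.67
30^0.67 = 9.765
S = 6 * 9.765
= 58.59


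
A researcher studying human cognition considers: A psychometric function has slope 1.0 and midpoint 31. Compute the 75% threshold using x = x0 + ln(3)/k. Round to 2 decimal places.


At P = 0.75: 0.75 = 1/(1 + e^(-k*(x-x0)))
Solving: e^(-k*(x-x0)) = 1/3
x = x0 + ln(3)/k
ln(3) = 1.0986
x = 31 + 1.0986/1.0
= 31 + 1.0986
= 32.10


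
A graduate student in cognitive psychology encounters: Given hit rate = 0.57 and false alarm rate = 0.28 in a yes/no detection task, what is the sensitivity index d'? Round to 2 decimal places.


d' = z(HR) - z(FAR)
z(0.57) = 0.1764
z(0.28) = -0.5828
d' = 0.1764 - -0.5828
= 0.76


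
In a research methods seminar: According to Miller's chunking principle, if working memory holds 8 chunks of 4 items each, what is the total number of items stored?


Total items = chunks * items_per_chunk
= 8 * 4
= 32


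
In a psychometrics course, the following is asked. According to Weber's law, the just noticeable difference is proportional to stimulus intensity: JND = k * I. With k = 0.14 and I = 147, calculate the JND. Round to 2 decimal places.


JND = k * I
JND = 0.14 * 147
= 20.58


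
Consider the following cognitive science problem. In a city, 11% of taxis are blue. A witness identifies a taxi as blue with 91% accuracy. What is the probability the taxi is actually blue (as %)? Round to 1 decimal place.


P(blue | says blue) = P(says blue | blue)*P(blue) / [P(says blue | blue)*P(blue) + P(says blue | not blue)*P(not blue)]
Numerator = 0.91 * 0.11 = 0.1001
False identification = 0.09 * 0.89 = 0.0801
P = 0.1001 / (0.1001 + 0.0801)
= 0.1001 / 0.1802
As percentage = 55.5


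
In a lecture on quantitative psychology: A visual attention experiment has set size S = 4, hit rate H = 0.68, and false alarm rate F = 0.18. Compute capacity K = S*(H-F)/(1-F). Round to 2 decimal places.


K = S * (H - F) / (1 - F)
H - F = 0.5
1 - F = 0.82
K = 4 * 0.5 / 0.82
= 2.44


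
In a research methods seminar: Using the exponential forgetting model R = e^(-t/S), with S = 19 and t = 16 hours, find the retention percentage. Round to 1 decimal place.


R = e^(-t/S)
-t/S = -16/19 = -0.842105
R = e^(-0.842105) = 0.430803
Percentage = 0.430803 * 100
= 43.1


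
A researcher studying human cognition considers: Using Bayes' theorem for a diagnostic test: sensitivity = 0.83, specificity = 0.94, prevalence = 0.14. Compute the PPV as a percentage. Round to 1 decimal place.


PPV = (sens * prev) / (sens * prev + (1-spec) * (1-prev))
Numerator = 0.83 * 0.14 = 0.1162
P(positive and no disease) = (1 - spec) * (1 - prev) = (1 - 0.94) * (1 - 0.14) = 0.0516
Denominator = 0.1162 + 0.0516 = 0.1678
PPV = 0.1162 / 0.1678 = 0.692491
As percentage = 69.2


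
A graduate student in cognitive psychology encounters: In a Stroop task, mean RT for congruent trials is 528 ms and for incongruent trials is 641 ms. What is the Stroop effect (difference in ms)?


Stroop effect = RT(incongruent) - RT(congruent)
= 641 - 528
= 113 ms


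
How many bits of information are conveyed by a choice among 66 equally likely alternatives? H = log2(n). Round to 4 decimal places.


H = log2(n)
H = log2(66)
= 6.0444


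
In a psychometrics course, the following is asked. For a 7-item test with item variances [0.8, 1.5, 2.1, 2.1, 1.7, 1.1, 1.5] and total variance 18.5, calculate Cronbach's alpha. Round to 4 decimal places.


alpha = (k/(k-1)) * (1 - sum(s_i^2)/s_total^2)
sum(item variances) = 10.8
k/(k-1) = 7/6 = 1.166667
1 - 10.8/18.5 = 1 - 0.583784 = 0.416216
alpha = 1.166667 * 0.416216
= 0.4856


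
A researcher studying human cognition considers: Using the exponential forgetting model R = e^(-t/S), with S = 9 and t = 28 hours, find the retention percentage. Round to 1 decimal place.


R = e^(-t/S)
-t/S = -28/9 = -3.111111
R = e^(-3.111111) = 0.044551
Percentage = 0.044551 * 100
= 4.5


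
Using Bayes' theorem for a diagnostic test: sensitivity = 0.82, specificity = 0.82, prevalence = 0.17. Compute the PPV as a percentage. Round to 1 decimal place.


PPV = (sens * prev) / (sens * prev + (1-spec) * (1-prev))
Numerator = 0.82 * 0.17 = 0.1394
P(positive and no disease) = (1 - spec) * (1 - prev) = (1 - 0.82) * (1 - 0.17) = 0.1494
Denominator = 0.1394 + 0.1494 = 0.2888
PPV = 0.1394 / 0.2888 = 0.482687
As percentage = 48.3


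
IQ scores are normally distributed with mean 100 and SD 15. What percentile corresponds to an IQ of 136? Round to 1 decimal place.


z = (IQ - mean) / SD
z = (136 - 100) / 15 = 2.4
Percentile = Phi(2.4) * 100
Phi(2.4) = 0.991802
= 99.2


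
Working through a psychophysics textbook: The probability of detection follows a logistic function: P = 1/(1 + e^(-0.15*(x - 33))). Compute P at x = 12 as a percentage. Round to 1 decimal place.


P(x) = 1/(1 + e^(-0.15*(12 - 33)))
Exponent = -0.15 * -21 = 3.15
e^(3.15) = 23.336065
P = 1/(1 + 23.336065) = 0.041091
Percentage = 4.1


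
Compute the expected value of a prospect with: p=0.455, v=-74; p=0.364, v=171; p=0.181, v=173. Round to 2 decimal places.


EU = sum(p_i * v_i)
0.455 * -74 = -33.67
0.364 * 171 = 62.244
0.181 * 173 = 31.313
EU = -33.67 + 62.244 + 31.313
= 59.89


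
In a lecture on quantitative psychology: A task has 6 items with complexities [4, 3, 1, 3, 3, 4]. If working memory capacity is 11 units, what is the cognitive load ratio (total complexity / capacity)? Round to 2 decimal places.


Total complexity = 4 + 3 + 1 + 3 + 3 + 4 = 18
Load = total / capacity = 18 / 11
= 1.64


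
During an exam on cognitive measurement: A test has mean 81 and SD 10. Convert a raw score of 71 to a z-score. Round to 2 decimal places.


z = (X - mu) / sigma
= (71 - 81) / 10
= -10 / 10
= -1.00


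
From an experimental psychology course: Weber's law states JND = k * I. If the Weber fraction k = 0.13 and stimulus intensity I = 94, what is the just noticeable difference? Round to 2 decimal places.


JND = k * I
JND = 0.13 * 94
= 12.22


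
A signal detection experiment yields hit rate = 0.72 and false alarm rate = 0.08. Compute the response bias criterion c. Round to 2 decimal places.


c = -0.5 * (z(HR) + z(FAR))
z(0.72) = 0.5828
z(0.08) = -1.4051
c = -0.5 * (0.5828 + -1.4051)
= -0.5 * -0.8223
= 0.41


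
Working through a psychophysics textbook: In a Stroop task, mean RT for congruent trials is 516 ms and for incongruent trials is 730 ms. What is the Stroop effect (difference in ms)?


Stroop effect = RT(incongruent) - RT(congruent)
= 730 - 516
= 214 ms


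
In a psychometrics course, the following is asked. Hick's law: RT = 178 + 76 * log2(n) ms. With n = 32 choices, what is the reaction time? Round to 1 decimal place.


RT = 178 + 76 * log2(32)
log2(32) = 5.0
RT = 178 + 76 * 5.0
= 178 + 380.0
= 558.0 ms


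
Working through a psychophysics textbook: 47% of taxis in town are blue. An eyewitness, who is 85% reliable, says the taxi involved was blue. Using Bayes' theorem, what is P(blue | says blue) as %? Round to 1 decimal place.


P(blue | says blue) = P(says blue | blue)*P(blue) / [P(says blue | blue)*P(blue) + P(says blue | not blue)*P(not blue)]
Numerator = 0.85 * 0.47 = 0.3995
False identification = 0.15 * 0.53 = 0.0795
P = 0.3995 / (0.3995 + 0.0795)
= 0.3995 / 0.479
As percentage = 83.4


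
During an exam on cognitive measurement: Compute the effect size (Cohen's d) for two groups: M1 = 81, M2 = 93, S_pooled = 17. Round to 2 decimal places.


Cohen's d = (M1 - M2) / S_pooled
= (81 - 93) / 17
= -12 / 17
= -0.71


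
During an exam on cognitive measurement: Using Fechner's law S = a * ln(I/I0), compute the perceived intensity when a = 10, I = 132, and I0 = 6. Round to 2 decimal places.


S = 10 * ln(132/6)
I/I0 = 22.0
ln(22.0) = 3.091
S = 10 * 3.091
= 30.91


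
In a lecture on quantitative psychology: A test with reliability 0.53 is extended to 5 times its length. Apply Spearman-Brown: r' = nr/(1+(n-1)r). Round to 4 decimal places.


r_new = n*r / (1 + (n-1)*r)
Numerator = 5 * 0.53 = 2.65
Denominator = 1 + 4 * 0.53 = 3.12
r_new = 2.65 / 3.12
= 0.8494


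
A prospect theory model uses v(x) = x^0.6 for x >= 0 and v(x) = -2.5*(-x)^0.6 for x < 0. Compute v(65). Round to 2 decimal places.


Since x = 65 >= 0, use v(x) = x^0.6
65^0.6 = 12.2391
v(65) = 12.24


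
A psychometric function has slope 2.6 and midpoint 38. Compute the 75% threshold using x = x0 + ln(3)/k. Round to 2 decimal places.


At P = 0.75: 0.75 = 1/(1 + e^(-k*(x-x0)))
Solving: e^(-k*(x-x0)) = 1/3
x = x0 + ln(3)/k
ln(3) = 1.0986
x = 38 + 1.0986/2.6
= 38 + 0.4225
= 38.42


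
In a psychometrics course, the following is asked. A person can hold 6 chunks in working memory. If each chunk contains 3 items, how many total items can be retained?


Total items = chunks * items_per_chunk
= 6 * 3
= 18


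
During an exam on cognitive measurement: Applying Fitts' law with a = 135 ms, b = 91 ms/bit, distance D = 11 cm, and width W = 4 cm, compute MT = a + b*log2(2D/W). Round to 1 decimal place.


MT = 135 + 91 * log2(2*11/4)
2D/W = 5.5
log2(5.5) = 2.4594
MT = 135 + 91 * 2.4594
= 358.8 ms


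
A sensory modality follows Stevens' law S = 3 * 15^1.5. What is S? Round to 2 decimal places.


S = 3 * 15^1.5
15^1.5 = 58.0948
S = 3 * 58.0948
= 174.28


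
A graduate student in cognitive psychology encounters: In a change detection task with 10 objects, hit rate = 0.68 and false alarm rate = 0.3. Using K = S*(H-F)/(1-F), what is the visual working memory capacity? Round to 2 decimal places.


K = S * (H - F) / (1 - F)
H - F = 0.38
1 - F = 0.7
K = 10 * 0.38 / 0.7
= 5.43


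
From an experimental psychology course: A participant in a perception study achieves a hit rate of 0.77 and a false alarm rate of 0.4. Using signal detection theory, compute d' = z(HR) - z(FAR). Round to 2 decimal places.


d' = z(HR) - z(FAR)
z(0.77) = 0.7388
z(0.4) = -0.2533
d' = 0.7388 - -0.2533
= 0.99


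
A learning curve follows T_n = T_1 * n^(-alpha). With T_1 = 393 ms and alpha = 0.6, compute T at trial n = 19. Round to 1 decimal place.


T_n = 393 * 19^(-0.6)
19^(-0.6) = 0.170902
T_n = 393 * 0.170902
= 67.2 ms


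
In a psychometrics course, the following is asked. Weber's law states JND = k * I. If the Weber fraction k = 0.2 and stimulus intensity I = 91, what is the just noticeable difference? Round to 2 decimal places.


JND = k * I
JND = 0.2 * 91
= 18.20


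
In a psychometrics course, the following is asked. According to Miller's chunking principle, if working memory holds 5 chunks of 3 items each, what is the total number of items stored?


Total items = chunks * items_per_chunk
= 5 * 3
= 15


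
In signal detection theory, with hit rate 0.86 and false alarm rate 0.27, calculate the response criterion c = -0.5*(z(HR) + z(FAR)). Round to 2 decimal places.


c = -0.5 * (z(HR) + z(FAR))
z(0.86) = 1.0803
z(0.27) = -0.6128
c = -0.5 * (1.0803 + -0.6128)
= -0.5 * 0.4675
= -0.23


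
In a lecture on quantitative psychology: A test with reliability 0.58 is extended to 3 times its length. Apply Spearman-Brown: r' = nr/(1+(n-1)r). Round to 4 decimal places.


r_new = n*r / (1 + (n-1)*r)
Numerator = 3 * 0.58 = 1.74
Denominator = 1 + 2 * 0.58 = 2.16
r_new = 1.74 / 2.16
= 0.8056


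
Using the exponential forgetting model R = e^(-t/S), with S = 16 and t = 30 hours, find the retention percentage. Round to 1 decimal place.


R = e^(-t/S)
-t/S = -30/16 = -1.875
R = e^(-1.875) = 0.153355
Percentage = 0.153355 * 100
= 15.3


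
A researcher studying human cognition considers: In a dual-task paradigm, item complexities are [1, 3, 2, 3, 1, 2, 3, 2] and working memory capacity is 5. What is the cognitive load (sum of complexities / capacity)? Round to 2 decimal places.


Total complexity = 1 + 3 + 2 + 3 + 1 + 2 + 3 + 2 = 17
Load = total / capacity = 17 / 5
= 3.40


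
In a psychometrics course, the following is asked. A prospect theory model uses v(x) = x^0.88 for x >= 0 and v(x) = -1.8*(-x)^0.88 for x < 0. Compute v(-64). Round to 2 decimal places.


Since x = -64 < 0, use v(x) = -lambda*(-x)^alpha
(-x) = 64
64^0.88 = 38.8542
v(-64) = -1.8 * 38.8542
= -69.94


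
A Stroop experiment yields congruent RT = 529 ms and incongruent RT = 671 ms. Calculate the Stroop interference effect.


Stroop effect = RT(incongruent) - RT(congruent)
= 671 - 529
= 142 ms


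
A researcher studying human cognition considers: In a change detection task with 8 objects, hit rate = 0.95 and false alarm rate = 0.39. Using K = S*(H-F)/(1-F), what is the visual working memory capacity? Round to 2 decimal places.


K = S * (H - F) / (1 - F)
H - F = 0.56
1 - F = 0.61
K = 8 * 0.56 / 0.61
= 7.34


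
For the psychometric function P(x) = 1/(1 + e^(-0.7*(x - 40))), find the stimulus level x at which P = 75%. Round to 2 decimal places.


At P = 0.75: 0.75 = 1/(1 + e^(-k*(x-x0)))
Solving: e^(-k*(x-x0)) = 1/3
x = x0 + ln(3)/k
ln(3) = 1.0986
x = 40 + 1.0986/0.7
= 40 + 1.5694
= 41.57


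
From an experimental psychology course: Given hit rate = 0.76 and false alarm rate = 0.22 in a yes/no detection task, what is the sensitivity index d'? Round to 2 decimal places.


d' = z(HR) - z(FAR)
z(0.76) = 0.7063
z(0.22) = -0.7722
d' = 0.7063 - -0.7722
= 1.48


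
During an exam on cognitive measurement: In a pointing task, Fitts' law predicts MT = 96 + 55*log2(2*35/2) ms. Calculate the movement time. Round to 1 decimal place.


MT = 96 + 55 * log2(2*35/2)
2D/W = 35.0
log2(35.0) = 5.1293
MT = 96 + 55 * 5.1293
= 378.1 ms


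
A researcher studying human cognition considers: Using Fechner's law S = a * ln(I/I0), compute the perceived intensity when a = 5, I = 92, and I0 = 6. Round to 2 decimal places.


S = 5 * ln(92/6)
I/I0 = 15.333333
ln(15.333333) = 2.73
S = 5 * 2.73
= 13.65


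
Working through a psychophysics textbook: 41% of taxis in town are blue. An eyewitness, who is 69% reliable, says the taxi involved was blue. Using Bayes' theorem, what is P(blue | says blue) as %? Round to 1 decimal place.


P(blue | says blue) = P(says blue | blue)*P(blue) / [P(says blue | blue)*P(blue) + P(says blue | not blue)*P(not blue)]
Numerator = 0.69 * 0.41 = 0.2829
False identification = 0.31 * 0.59 = 0.1829
P = 0.2829 / (0.2829 + 0.1829)
= 0.2829 / 0.4658
As percentage = 60.7


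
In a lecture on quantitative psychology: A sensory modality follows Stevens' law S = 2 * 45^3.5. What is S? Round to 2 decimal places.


S = 2 * 45^3.5
45^3.5 = 611285.0833
S = 2 * 611285.0833
= 1222570.17


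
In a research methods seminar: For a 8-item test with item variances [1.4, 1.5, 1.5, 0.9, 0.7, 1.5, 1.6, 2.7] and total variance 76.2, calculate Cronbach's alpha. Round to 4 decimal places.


alpha = (k/(k-1)) * (1 - sum(s_i^2)/s_total^2)
sum(item variances) = 11.8
k/(k-1) = 8/7 = 1.142857
1 - 11.8/76.2 = 1 - 0.154856 = 0.845144
alpha = 1.142857 * 0.845144
= 0.9659


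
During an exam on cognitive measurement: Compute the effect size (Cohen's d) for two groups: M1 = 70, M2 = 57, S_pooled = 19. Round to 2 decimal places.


Cohen's d = (M1 - M2) / S_pooled
= (70 - 57) / 19
= 13 / 19
= 0.68


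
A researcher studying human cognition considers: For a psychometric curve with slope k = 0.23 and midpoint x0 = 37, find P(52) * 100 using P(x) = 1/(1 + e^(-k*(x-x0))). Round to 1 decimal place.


P(x) = 1/(1 + e^(-0.23*(52 - 37)))
Exponent = -0.23 * 15 = -3.45
e^(-3.45) = 0.031746
P = 1/(1 + 0.031746) = 0.969231
Percentage = 96.9


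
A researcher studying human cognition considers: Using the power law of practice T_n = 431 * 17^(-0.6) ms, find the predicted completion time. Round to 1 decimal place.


T_n = 431 * 17^(-0.6)
17^(-0.6) = 0.182697
T_n = 431 * 0.182697
= 78.7 ms


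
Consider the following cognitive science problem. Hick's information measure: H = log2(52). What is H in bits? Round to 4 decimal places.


H = log2(n)
H = log2(52)
= 5.7004


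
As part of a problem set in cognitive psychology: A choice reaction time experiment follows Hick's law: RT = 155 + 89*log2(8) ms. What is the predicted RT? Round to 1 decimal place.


RT = 155 + 89 * log2(8)
log2(8) = 3.0
RT = 155 + 89 * 3.0
= 155 + 267.0
= 422.0 ms


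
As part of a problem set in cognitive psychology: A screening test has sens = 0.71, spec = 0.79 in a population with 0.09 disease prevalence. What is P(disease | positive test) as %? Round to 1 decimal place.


PPV = (sens * prev) / (sens * prev + (1-spec) * (1-prev))
Numerator = 0.71 * 0.09 = 0.0639
P(positive and no disease) = (1 - spec) * (1 - prev) = (1 - 0.79) * (1 - 0.09) = 0.1911
Denominator = 0.0639 + 0.1911 = 0.255
PPV = 0.0639 / 0.255 = 0.250588
As percentage = 25.1


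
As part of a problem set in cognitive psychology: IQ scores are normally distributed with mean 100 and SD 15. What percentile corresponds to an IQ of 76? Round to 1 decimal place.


z = (IQ - mean) / SD
z = (76 - 100) / 15 = -1.6
Percentile = Phi(-1.6) * 100
Phi(-1.6) = 0.054799
= 5.5


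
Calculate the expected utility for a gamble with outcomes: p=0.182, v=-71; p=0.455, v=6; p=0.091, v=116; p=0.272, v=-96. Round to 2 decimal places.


EU = sum(p_i * v_i)
0.182 * -71 = -12.922
0.455 * 6 = 2.73
0.091 * 116 = 10.556
0.272 * -96 = -26.112
EU = -12.922 + 2.73 + 10.556 + -26.112
= -25.75


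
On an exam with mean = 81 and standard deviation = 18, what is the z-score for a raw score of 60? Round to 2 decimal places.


z = (X - mu) / sigma
= (60 - 81) / 18
= -21 / 18
= -1.17


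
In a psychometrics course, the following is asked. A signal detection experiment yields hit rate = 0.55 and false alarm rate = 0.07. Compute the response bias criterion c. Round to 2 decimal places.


c = -0.5 * (z(HR) + z(FAR))
z(0.55) = 0.1257
z(0.07) = -1.4758
c = -0.5 * (0.1257 + -1.4758)
= -0.5 * -1.3501
= 0.68


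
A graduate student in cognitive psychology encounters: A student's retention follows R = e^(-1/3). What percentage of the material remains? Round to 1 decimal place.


R = e^(-t/S)
-t/S = -1/3 = -0.333333
R = e^(-0.333333) = 0.716532
Percentage = 0.716532 * 100
= 71.7


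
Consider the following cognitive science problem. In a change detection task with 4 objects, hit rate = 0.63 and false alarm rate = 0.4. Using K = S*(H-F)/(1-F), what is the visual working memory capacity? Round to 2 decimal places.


K = S * (H - F) / (1 - F)
H - F = 0.23
1 - F = 0.6
K = 4 * 0.23 / 0.6
= 1.53


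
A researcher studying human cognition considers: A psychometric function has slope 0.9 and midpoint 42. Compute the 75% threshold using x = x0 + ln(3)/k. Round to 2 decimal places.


At P = 0.75: 0.75 = 1/(1 + e^(-k*(x-x0)))
Solving: e^(-k*(x-x0)) = 1/3
x = x0 + ln(3)/k
ln(3) = 1.0986
x = 42 + 1.0986/0.9
= 42 + 1.2207
= 43.22


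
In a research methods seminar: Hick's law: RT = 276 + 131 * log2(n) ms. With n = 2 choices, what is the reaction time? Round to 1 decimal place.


RT = 276 + 131 * log2(2)
log2(2) = 1.0
RT = 276 + 131 * 1.0
= 276 + 131.0
= 407.0 ms


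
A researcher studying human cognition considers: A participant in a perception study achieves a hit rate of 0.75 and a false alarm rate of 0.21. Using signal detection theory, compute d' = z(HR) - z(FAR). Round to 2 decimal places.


d' = z(HR) - z(FAR)
z(0.75) = 0.6745
z(0.21) = -0.8064
d' = 0.6745 - -0.8064
= 1.48


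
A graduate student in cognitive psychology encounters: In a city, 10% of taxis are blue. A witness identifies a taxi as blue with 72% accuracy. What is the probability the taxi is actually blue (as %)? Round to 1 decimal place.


P(blue | says blue) = P(says blue | blue)*P(blue) / [P(says blue | blue)*P(blue) + P(says blue | not blue)*P(not blue)]
Numerator = 0.72 * 0.1 = 0.072
False identification = 0.28 * 0.9 = 0.252
P = 0.072 / (0.072 + 0.252)
= 0.072 / 0.324
As percentage = 22.2


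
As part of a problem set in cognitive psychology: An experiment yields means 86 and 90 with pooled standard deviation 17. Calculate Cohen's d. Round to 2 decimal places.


Cohen's d = (M1 - M2) / S_pooled
= (86 - 90) / 17
= -4 / 17
= -0.24


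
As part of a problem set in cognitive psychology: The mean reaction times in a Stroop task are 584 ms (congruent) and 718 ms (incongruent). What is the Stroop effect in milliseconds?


Stroop effect = RT(incongruent) - RT(congruent)
= 718 - 584
= 134 ms


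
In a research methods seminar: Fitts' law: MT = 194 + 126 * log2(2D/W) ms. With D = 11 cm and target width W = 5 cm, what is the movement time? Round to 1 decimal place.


MT = 194 + 126 * log2(2*11/5)
2D/W = 4.4
log2(4.4) = 2.1375
MT = 194 + 126 * 2.1375
= 463.3 ms


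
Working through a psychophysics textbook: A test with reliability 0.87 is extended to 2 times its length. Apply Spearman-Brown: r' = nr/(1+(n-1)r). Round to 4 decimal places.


r_new = n*r / (1 + (n-1)*r)
Numerator = 2 * 0.87 = 1.74
Denominator = 1 + 1 * 0.87 = 1.87
r_new = 1.74 / 1.87
= 0.9305


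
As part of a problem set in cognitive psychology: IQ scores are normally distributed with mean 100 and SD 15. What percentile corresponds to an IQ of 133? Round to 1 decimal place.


z = (IQ - mean) / SD
z = (133 - 100) / 15 = 2.2
Percentile = Phi(2.2) * 100
Phi(2.2) = 0.986097
= 98.6


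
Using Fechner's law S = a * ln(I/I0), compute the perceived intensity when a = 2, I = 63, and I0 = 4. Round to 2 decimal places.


S = 2 * ln(63/4)
I/I0 = 15.75
ln(15.75) = 2.7568
S = 2 * 2.7568
= 5.51


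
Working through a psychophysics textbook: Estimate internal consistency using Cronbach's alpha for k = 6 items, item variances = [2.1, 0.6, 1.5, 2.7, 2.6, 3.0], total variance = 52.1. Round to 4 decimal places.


alpha = (k/(k-1)) * (1 - sum(s_i^2)/s_total^2)
sum(item variances) = 12.5
k/(k-1) = 6/5 = 1.2
1 - 12.5/52.1 = 1 - 0.239923 = 0.760077
alpha = 1.2 * 0.760077
= 0.9121


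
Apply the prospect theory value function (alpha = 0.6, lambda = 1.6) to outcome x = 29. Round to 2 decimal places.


Since x = 29 >= 0, use v(x) = x^0.6
29^0.6 = 7.5412
v(29) = 7.54


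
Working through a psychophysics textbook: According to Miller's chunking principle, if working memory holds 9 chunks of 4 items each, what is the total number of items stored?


Total items = chunks * items_per_chunk
= 9 * 4
= 36


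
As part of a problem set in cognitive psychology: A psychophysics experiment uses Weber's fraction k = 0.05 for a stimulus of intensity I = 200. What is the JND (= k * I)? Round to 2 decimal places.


JND = k * I
JND = 0.05 * 200
= 10.00


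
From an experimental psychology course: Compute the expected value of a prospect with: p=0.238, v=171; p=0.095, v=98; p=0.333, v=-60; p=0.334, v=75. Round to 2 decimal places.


EU = sum(p_i * v_i)
0.238 * 171 = 40.698
0.095 * 98 = 9.31
0.333 * -60 = -19.98
0.334 * 75 = 25.05
EU = 40.698 + 9.31 + -19.98 + 25.05
= 55.08


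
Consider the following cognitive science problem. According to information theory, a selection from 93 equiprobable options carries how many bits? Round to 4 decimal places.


H = log2(n)
H = log2(93)
= 6.5392


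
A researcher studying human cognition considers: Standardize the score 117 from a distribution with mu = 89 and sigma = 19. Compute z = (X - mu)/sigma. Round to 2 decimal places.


z = (X - mu) / sigma
= (117 - 89) / 19
= 28 / 19
= 1.47


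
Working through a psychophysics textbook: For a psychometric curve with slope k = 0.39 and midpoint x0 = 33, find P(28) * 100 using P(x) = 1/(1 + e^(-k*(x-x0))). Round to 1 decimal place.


P(x) = 1/(1 + e^(-0.39*(28 - 33)))
Exponent = -0.39 * -5 = 1.95
e^(1.95) = 7.028688
P = 1/(1 + 7.028688) = 0.124553
Percentage = 12.5


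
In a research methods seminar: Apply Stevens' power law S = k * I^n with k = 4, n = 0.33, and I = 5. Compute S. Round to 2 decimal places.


S = 4 * 5^0.33
5^0.33 = 1.7008
S = 4 * 1.7008
= 6.80


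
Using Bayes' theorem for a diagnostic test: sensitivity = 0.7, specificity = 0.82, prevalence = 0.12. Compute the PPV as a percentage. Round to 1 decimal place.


PPV = (sens * prev) / (sens * prev + (1-spec) * (1-prev))
Numerator = 0.7 * 0.12 = 0.084
P(positive and no disease) = (1 - spec) * (1 - prev) = (1 - 0.82) * (1 - 0.12) = 0.1584
Denominator = 0.084 + 0.1584 = 0.2424
PPV = 0.084 / 0.2424 = 0.346535
As percentage = 34.7


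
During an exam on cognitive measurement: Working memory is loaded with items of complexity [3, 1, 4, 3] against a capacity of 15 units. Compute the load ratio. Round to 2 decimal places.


Total complexity = 3 + 1 + 4 + 3 = 11
Load = total / capacity = 11 / 15
= 0.73


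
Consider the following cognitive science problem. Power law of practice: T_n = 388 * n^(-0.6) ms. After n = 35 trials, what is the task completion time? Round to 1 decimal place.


T_n = 388 * 35^(-0.6)
35^(-0.6) = 0.118457
T_n = 388 * 0.118457
= 46.0 ms


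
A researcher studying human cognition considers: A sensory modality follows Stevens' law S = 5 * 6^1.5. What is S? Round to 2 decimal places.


S = 5 * 6^1.5
6^1.5 = 14.6969
S = 5 * 14.6969
= 73.48


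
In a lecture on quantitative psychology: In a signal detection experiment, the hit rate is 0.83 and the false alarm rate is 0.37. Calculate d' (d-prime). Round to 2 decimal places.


d' = z(HR) - z(FAR)
z(0.83) = 0.9542
z(0.37) = -0.3319
d' = 0.9542 - -0.3319
= 1.29


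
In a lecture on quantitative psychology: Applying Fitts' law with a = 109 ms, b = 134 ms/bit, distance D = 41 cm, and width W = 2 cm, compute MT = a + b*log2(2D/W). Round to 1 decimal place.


MT = 109 + 134 * log2(2*41/2)
2D/W = 41.0
log2(41.0) = 5.3576
MT = 109 + 134 * 5.3576
= 826.9 ms


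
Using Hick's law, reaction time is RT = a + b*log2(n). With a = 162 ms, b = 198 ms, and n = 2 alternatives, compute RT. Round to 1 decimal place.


RT = 162 + 198 * log2(2)
log2(2) = 1.0
RT = 162 + 198 * 1.0
= 162 + 198.0
= 360.0 ms


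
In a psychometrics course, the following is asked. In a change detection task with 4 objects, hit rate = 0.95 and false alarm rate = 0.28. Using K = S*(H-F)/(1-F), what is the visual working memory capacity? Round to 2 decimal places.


K = S * (H - F) / (1 - F)
H - F = 0.67
1 - F = 0.72
K = 4 * 0.67 / 0.72
= 3.72


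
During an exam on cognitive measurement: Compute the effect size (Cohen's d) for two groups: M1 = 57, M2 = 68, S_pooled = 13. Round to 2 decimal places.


Cohen's d = (M1 - M2) / S_pooled
= (57 - 68) / 13
= -11 / 13
= -0.85


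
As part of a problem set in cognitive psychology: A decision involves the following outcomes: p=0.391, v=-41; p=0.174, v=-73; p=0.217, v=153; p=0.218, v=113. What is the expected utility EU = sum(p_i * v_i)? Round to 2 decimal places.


EU = sum(p_i * v_i)
0.391 * -41 = -16.031
0.174 * -73 = -12.702
0.217 * 153 = 33.201
0.218 * 113 = 24.634
EU = -16.031 + -12.702 + 33.201 + 24.634
= 29.10


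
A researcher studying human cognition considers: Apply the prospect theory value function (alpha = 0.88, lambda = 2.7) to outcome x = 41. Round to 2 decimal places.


Since x = 41 >= 0, use v(x) = x^0.88
41^0.88 = 26.2573
v(41) = 26.26


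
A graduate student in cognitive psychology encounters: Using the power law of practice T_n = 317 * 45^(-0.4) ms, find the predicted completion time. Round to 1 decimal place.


T_n = 317 * 45^(-0.4)
45^(-0.4) = 0.21813
T_n = 317 * 0.21813
= 69.1 ms


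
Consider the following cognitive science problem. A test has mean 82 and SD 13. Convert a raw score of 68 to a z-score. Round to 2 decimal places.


z = (X - mu) / sigma
= (68 - 82) / 13
= -14 / 13
= -1.08


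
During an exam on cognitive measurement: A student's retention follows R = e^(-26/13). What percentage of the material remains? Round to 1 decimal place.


R = e^(-t/S)
-t/S = -26/13 = -2.0
R = e^(-2.0) = 0.135335
Percentage = 0.135335 * 100
= 13.5


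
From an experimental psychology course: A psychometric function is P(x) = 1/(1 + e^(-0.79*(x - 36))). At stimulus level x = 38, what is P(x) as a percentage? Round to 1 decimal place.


P(x) = 1/(1 + e^(-0.79*(38 - 36)))
Exponent = -0.79 * 2 = -1.58
e^(-1.58) = 0.205975
P = 1/(1 + 0.205975) = 0.829205
Percentage = 82.9


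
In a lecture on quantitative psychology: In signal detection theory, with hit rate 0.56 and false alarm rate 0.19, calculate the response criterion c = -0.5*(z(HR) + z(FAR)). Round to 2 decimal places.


c = -0.5 * (z(HR) + z(FAR))
z(0.56) = 0.151
z(0.19) = -0.8779
c = -0.5 * (0.151 + -0.8779)
= -0.5 * -0.7269
= 0.36
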